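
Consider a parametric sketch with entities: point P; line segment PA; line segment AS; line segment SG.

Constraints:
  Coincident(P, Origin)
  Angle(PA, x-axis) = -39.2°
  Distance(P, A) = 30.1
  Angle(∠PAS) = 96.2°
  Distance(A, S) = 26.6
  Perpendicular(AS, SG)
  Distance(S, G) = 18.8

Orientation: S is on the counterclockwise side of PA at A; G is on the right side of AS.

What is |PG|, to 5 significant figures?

57.141

P is at the origin; PA runs at -39.2° with length 30.1, so A = 30.1·(cos -39.2°, sin -39.2°) = (23.326, -19.024). ∠PAS = 96.2°, so AS runs at -39.2° + (180° − 96.2°) = 44.600° from the x-axis; with |AS| = 26.6, S = A + 26.6·(cos 44.600°, sin 44.600°) = (42.266, -0.34681). AS ⟂ SG; with |SG| = 18.8 on the right of AS, G = S + 18.8·(0.70215, -0.71203) = (55.466, -13.733). Then |PG| = |G − P| = 57.141.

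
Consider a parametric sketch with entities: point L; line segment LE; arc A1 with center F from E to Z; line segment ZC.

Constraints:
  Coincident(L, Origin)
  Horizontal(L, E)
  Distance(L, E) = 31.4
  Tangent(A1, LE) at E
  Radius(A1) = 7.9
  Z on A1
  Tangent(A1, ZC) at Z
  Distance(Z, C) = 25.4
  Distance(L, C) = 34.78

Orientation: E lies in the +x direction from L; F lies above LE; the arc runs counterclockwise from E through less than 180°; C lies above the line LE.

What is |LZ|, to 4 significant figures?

39.06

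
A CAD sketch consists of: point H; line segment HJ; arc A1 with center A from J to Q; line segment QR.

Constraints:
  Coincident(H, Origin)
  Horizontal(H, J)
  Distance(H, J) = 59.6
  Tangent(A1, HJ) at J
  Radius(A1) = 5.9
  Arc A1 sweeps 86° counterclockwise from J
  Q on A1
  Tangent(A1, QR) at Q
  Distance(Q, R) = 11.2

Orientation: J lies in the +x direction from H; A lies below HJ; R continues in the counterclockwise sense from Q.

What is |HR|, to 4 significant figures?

55.49

H is at the origin; HJ is horizontal with |HJ| = 59.6 and J on the +x side, so J = (59.60, 0.000). Tangency of A1 to HJ means the radius AJ is perpendicular to HJ, so A = J + (0, -5.9) = (59.60, -5.900). On A1, J sits at bearing 90° from A; an 86° counterclockwise sweep puts Q at bearing 176°, so Q = A + 5.9·(cos 176°, sin 176°) = (53.71, -5.488). The tangent condition forces AQ to be normal to QR, so QR runs along (−sin 176°, cos 176°); with |QR| = 11.2, R = (52.93, -16.66). Then |HR| = |R − H| = 55.49.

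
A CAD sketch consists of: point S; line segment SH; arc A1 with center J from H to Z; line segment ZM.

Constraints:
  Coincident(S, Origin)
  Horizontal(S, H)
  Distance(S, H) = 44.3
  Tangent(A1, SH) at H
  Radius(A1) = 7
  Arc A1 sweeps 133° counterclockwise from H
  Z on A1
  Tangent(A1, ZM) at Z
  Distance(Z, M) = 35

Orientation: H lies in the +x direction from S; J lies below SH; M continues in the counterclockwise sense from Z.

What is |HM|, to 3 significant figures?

41.8

S is at the origin; S and H share the same y with |SH| = 44.3 and H on the +x side, so H = (44.3, 0.00). Since A1 is tangent to SH there, JH ⟂ SH, so J = H + (0, -7) = (44.3, -7.00). On A1, H sits at bearing 90° from J; a 133° counterclockwise sweep puts Z at bearing 223°, so Z = J + 7.0·(cos 223°, sin 223°) = (39.2, -11.8). Since A1 is tangent to ZM there, JZ ⟂ ZM, so ZM runs along (−sin 223°, cos 223°); with |ZM| = 35.0, M = (63.1, -37.4). Then |HM| = |M − H| = 41.8.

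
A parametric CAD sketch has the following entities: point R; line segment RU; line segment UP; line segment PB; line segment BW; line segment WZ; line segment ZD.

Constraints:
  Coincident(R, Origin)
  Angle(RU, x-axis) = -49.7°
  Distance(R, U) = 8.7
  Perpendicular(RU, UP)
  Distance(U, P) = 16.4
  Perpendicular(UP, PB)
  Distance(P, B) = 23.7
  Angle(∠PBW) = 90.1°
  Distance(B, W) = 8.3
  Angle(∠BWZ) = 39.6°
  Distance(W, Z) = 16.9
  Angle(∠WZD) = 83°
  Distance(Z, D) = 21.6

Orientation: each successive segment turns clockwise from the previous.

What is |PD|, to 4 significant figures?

35.14

R is at the origin; RU runs at -49.7° with length 8.7, so U = (5.627, -6.635). The perpendicularity gives UP at right angles to RU, so UP runs at -139.7°; with |UP| = 16.4, P = (-6.881, -17.24). UP ⟂ PB, so PB runs at 130.3°; with |PB| = 23.7, B = (-22.21, 0.8327). ∠PBW = 90.1° gives BW at 40.40° from the x-axis; with |BW| = 8.3, W = (-15.89, 6.212). ∠BWZ = 39.6° gives WZ at -100.0° from the x-axis; with |WZ| = 16.9, Z = (-18.82, -10.43). ∠WZD = 83.0° gives ZD at 163.0° from the x-axis; with |ZD| = 21.6, D = (-39.48, -4.116). Then |PD| = |D − P| = 35.14.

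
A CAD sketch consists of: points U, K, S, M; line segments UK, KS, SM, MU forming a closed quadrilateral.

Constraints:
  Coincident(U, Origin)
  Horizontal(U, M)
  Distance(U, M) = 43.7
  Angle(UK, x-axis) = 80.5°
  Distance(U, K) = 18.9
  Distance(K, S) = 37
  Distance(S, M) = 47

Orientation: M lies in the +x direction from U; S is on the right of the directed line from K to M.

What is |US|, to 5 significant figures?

18.263

Checks: |KS| = 37.00 ✓; |SM| = 47.00 ✓.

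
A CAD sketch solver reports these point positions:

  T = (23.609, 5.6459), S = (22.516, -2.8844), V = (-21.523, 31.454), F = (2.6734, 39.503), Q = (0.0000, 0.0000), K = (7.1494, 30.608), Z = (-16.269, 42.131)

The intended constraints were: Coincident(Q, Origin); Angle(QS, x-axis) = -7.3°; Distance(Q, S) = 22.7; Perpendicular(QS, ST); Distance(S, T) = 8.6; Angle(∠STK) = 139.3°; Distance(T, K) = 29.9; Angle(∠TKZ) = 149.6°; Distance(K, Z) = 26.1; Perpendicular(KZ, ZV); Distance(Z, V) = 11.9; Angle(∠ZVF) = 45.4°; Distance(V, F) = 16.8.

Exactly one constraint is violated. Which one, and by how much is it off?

Distance(V, F) = 16.8 — off by 8.70.

Q = (0.00, 0.00) ✓; QS at -7.300° ✓; |QS| = 22.70 ✓; ∠(QS, ST) = 90.00° ✓; |ST| = 8.600 ✓; ∠STK = 139.3° ✓; |TK| = 29.90 ✓; ∠TKZ = 149.6° ✓; |KZ| = 26.10 ✓; ∠(KZ, ZV) = 90.00° ✓; |ZV| = 11.90 ✓; ∠ZVF = 45.40° ✓; |VF| = 25.50 ✗.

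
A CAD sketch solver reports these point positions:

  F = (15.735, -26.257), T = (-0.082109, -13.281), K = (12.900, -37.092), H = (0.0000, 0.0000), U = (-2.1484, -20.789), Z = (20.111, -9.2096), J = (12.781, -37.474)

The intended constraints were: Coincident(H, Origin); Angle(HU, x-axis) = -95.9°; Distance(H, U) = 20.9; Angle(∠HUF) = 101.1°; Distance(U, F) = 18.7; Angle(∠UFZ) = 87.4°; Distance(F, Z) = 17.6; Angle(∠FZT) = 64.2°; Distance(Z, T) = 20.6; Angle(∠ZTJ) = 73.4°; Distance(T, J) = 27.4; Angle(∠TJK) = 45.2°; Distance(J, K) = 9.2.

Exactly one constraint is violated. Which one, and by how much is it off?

Distance(J, K) = 9.2 — off by 8.80.

H = (0.00, 0.00) ✓; HU at -95.90° ✓; |HU| = 20.90 ✓; ∠HUF = 101.1° ✓; |UF| = 18.70 ✓; ∠UFZ = 87.40° ✓; |FZ| = 17.60 ✓; ∠FZT = 64.20° ✓; |ZT| = 20.60 ✓; ∠ZTJ = 73.40° ✓; |TJ| = 27.40 ✓; ∠TJK = 45.30° ✓; |JK| = 0.4001 ✗.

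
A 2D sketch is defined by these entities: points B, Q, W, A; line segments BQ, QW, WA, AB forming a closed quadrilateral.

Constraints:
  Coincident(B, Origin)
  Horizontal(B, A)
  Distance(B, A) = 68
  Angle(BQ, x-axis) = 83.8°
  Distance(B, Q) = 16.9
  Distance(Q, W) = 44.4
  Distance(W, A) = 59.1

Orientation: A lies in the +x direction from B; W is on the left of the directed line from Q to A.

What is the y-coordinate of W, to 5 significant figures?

47.956

B is at the origin; BA is horizontal with |BA| = 68.0 and A in +x, so A = (68.0, 0). BQ runs at 83.8° with |BQ| = 16.9, so Q = (1.8252, 16.801). W is determined by |QW| = 44.4 and |WA| = 59.1 together: it lies at the intersection of circle(Q, 44.4) and circle(A, 59.1). With |QA| = 68.274, the foot of the radical line on QA is 22.995 from Q and the perpendicular offset is √(44.4² − 22.995²) = 37.981. Taking the left-of-QA solution: W = (33.460, 47.956).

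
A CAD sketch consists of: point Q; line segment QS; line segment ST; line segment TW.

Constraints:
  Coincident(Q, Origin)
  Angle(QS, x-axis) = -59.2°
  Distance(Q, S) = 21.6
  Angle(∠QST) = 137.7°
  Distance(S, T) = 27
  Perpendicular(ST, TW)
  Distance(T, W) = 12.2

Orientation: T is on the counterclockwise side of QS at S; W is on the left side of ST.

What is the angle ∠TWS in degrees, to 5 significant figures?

65.684°

Q is at the origin; QS runs at -59.2° with length 21.6, so S = 21.6·(cos -59.2°, sin -59.2°) = (11.060, -18.554). ∠QST = 137.7°, so ST runs at -59.2° + (180° − 137.7°) = -16.900° from the x-axis; with |ST| = 27.0, T = S + 27.0·(cos -16.900°, sin -16.900°) = (36.894, -26.402). ST ⟂ TW; with |TW| = 12.2 on the left of ST, W = T + 12.2·(0.29070, 0.95681) = (40.441, -14.729). Then cos ∠TWS = WT·WS / (|WT||WS|), giving 65.684°.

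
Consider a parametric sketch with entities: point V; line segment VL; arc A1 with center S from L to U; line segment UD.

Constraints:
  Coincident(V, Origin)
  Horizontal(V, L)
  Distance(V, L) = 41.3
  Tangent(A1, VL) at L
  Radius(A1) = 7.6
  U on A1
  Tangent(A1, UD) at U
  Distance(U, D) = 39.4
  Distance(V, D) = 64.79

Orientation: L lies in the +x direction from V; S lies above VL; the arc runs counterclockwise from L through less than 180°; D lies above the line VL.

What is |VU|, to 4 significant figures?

49.58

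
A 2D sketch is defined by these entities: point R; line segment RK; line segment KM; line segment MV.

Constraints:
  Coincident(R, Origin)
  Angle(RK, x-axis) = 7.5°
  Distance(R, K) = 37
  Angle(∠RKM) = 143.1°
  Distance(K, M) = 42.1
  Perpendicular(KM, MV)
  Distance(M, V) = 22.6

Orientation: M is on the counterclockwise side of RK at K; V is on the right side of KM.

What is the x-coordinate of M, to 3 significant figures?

66.8

R is at the origin; RK runs at 7.5° with length 37.0, so K = 37.0·(cos 7.5°, sin 7.5°) = (36.7, 4.83). ∠RKM = 143.1°, so KM runs at 7.5° + (180° − 143.1°) = 44.4° from the x-axis; with |KM| = 42.1, M = K + 42.1·(cos 44.4°, sin 44.4°) = (66.8, 34.3). So M.x = 66.8.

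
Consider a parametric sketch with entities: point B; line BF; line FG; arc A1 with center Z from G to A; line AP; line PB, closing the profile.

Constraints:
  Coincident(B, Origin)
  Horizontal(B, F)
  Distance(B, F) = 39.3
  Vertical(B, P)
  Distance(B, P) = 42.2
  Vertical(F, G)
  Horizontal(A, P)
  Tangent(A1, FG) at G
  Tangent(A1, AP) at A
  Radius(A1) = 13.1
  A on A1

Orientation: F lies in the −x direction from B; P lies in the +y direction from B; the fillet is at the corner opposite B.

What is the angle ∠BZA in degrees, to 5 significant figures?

138.00°

B is at the origin; B and F share the same y with |BF| = 39.3 and F on the −x side, so F = (-39.300, 0.0000). BP is vertical with |BP| = 42.2 and P on the +y side, so P = (0.0000, 42.200). The virtual corner opposite B is at (-39.300, 42.200). Tangency of A1 to FG means the radius ZG is perpendicular to FG and the tangent condition forces ZA to be normal to AP, with radius 13.1, so the center Z sits 13.1 in from both sides at Z = (-26.200, 29.100). That places the tangent points at G = (-39.300, 29.100) on FG and A = (-26.200, 42.200) on AP. Then cos ∠BZA = ZB·ZA / (|ZB||ZA|), giving 138.00°.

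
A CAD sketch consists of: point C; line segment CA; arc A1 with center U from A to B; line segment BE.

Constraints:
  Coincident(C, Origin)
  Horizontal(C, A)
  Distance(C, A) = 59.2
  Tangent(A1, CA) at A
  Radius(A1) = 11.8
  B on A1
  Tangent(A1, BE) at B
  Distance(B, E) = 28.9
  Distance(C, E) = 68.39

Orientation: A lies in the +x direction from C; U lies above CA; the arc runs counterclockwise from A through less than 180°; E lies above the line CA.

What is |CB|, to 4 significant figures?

71.49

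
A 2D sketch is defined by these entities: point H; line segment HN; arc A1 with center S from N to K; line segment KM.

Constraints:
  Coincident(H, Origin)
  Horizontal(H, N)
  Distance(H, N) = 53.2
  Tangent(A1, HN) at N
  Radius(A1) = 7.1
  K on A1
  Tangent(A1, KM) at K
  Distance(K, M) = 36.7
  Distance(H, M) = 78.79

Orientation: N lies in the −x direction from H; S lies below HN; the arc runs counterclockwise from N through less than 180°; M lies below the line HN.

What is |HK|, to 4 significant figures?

60.47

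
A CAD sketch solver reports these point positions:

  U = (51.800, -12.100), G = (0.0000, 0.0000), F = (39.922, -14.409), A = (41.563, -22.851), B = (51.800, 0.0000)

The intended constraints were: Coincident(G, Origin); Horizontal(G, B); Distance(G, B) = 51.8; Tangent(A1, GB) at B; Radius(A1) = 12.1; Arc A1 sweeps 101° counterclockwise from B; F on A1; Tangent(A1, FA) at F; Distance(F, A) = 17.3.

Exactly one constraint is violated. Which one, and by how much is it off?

Distance(F, A) = 17.3 — off by 8.70.

G = (0.00, 0.00) ✓; G.y = 0.00, B.y = 0.00 ✓; |GB| = 51.80 ✓; ∠(UB, BG) = 90.00° ✓; |UB| = 12.10 ✓; bearing(U→F) − bearing(U→B) = 101.0° ✓; |UF| = 12.10 ✓; ∠(UF, FA) = 90.00° ✓; |FA| = 8.600 ✗.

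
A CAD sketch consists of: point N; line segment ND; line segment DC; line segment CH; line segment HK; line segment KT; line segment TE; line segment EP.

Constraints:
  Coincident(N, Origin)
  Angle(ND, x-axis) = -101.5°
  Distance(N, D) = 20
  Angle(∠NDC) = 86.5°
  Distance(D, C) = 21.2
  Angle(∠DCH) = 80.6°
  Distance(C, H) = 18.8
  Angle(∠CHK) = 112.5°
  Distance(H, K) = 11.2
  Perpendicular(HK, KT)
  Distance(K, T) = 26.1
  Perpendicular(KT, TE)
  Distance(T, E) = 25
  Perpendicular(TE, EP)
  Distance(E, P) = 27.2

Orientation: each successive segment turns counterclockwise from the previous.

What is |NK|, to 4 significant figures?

6.104

N is at the origin; ND runs at -101.5° with length 20.0, so D = (-3.987, -19.60). ∠NDC = 86.5° gives DC at -8.000° from the x-axis; with |DC| = 21.2, C = (17.01, -22.55). ∠DCH = 80.6° gives CH at 91.40° from the x-axis; with |CH| = 18.8, H = (16.55, -3.755). ∠CHK = 112.5° gives HK at 158.9° from the x-axis; with |HK| = 11.2, K = (6.098, 0.2774). Then |NK| = |K − N| = 6.104.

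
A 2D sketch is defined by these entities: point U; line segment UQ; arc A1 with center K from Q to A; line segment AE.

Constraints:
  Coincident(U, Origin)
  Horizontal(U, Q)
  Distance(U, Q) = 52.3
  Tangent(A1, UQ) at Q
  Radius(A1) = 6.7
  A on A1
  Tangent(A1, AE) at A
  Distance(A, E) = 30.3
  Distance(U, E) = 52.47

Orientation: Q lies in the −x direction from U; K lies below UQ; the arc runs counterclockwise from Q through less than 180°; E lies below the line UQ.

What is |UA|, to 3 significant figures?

58.6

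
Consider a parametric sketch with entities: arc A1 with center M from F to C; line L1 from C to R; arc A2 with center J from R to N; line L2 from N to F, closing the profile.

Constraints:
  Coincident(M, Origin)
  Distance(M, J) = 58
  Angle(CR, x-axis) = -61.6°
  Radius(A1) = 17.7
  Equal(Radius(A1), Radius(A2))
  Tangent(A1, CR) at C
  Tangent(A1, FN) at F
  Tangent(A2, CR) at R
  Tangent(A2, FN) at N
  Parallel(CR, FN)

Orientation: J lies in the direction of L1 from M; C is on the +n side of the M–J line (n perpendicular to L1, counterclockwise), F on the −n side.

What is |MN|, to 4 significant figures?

60.64

Tangency of A1 to both parallel lines with radius 17.7 puts C and F at M ± 17.7·n: C = (15.57, 8.419), F = (-15.57, -8.419). Equal radii place R and N the same way about J: R = J + 17.7·n = (43.16, -42.60), N = J − 17.7·n = (12.02, -59.44). Then |MN| = |N − M| = 60.64.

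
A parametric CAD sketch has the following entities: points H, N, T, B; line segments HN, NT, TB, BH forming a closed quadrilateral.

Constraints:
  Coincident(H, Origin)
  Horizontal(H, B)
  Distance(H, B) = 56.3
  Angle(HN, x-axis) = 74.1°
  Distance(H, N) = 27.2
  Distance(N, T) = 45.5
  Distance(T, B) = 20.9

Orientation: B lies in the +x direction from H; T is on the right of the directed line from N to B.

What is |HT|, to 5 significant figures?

38.053

Checks: |NT| = 45.50 ✓; |TB| = 20.90 ✓.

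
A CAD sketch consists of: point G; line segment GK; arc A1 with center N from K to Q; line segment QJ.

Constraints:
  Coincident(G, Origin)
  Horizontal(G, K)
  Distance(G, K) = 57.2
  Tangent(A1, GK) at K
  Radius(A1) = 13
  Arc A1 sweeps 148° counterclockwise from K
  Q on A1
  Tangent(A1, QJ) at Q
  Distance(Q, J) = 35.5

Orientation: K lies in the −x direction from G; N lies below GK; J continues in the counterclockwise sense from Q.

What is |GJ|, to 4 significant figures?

54.68

G is at the origin; GK is horizontal with |GK| = 57.2 and K on the −x side, so K = (-57.20, 0.000). Tangency of A1 to GK means the radius NK is perpendicular to GK, so N = K + (0, -13) = (-57.20, -13.00). On A1, K sits at bearing 90° from N; a 148° counterclockwise sweep puts Q at bearing 238°, so Q = N + 13.0·(cos 238°, sin 238°) = (-64.09, -24.02). Since A1 is tangent to QJ there, NQ ⟂ QJ, so QJ runs along (−sin 238°, cos 238°); with |QJ| = 35.5, J = (-33.98, -42.84). Then |GJ| = |J − G| = 54.68.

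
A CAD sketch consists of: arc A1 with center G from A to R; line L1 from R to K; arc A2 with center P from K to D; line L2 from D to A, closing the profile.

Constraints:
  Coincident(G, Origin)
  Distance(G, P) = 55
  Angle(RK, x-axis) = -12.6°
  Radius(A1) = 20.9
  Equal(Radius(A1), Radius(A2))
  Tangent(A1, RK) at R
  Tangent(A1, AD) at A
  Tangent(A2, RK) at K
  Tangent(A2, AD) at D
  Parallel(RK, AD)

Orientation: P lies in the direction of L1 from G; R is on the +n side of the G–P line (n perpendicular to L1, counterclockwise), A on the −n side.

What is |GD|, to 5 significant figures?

58.837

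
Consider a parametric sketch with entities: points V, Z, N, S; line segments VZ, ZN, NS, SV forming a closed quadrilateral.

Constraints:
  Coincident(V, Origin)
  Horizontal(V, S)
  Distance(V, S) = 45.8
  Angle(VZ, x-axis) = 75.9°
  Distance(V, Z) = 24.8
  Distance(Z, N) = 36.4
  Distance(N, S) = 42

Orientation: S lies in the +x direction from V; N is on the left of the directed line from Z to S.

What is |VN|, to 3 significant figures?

56.2

Checks: |ZN| = 36.40 ✓; |NS| = 42.00 ✓.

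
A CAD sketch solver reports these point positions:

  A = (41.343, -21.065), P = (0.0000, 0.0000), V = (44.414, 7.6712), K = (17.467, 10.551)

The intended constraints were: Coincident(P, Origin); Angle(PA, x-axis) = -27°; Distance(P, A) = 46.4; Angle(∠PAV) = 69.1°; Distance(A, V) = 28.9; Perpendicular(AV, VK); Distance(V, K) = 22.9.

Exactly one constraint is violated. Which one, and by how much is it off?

Distance(V, K) = 22.9 — off by 4.20.

P = (0.00, 0.00) ✓; PA at -27.00° ✓; |PA| = 46.40 ✓; ∠PAV = 69.10° ✓; |AV| = 28.90 ✓; ∠(AV, VK) = 90.00° ✓; |VK| = 27.10 ✗.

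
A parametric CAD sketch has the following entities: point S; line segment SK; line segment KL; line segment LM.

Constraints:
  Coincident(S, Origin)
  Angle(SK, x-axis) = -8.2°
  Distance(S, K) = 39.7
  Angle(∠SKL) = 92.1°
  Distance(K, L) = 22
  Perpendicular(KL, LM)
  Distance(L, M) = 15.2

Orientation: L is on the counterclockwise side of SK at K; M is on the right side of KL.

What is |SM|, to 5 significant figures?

59.676

S is at the origin; SK runs at -8.2° with length 39.7, so K = 39.7·(cos -8.2°, sin -8.2°) = (39.294, -5.6624). ∠SKL = 92.1°, so KL runs at -8.2° + (180° − 92.1°) = 79.700° from the x-axis; with |KL| = 22.0, L = K + 22.0·(cos 79.700°, sin 79.700°) = (43.228, 15.983). KL ⟂ LM; with |LM| = 15.2 on the right of KL, M = L + 15.2·(0.98389, -0.17880) = (58.183, 13.265). Then |SM| = |M − S| = 59.676.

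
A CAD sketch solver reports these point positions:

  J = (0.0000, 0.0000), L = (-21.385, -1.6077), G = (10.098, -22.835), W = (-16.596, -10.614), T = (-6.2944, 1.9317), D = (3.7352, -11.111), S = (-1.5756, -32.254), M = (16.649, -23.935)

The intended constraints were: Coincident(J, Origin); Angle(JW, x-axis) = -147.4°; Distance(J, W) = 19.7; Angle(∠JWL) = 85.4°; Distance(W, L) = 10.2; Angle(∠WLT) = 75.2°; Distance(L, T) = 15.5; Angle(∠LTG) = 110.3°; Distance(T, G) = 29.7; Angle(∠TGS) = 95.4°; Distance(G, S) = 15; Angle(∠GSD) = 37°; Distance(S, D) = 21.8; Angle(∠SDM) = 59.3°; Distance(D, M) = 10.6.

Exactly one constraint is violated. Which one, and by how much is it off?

Distance(D, M) = 10.6 — off by 7.60.

J = (0.00, 0.00) ✓; JW at -147.4° ✓; |JW| = 19.70 ✓; ∠JWL = 85.40° ✓; |WL| = 10.20 ✓; ∠WLT = 75.20° ✓; |LT| = 15.50 ✓; ∠LTG = 110.3° ✓; |TG| = 29.70 ✓; ∠TGS = 95.40° ✓; |GS| = 15.00 ✓; ∠GSD = 37.00° ✓; |SD| = 21.80 ✓; ∠SDM = 59.30° ✓; |DM| = 18.20 ✗.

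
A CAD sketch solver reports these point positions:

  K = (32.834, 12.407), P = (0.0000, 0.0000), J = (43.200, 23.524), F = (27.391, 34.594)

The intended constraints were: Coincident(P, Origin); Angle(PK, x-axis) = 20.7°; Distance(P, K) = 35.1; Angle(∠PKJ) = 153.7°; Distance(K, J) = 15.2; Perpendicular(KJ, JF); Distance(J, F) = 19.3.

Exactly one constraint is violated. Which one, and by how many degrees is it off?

Perpendicular(KJ, JF) — off by 8.00°.

P = (0.00, 0.00) ✓; PK at 20.70° ✓; |PK| = 35.10 ✓; ∠PKJ = 153.7° ✓; |KJ| = 15.20 ✓; ∠(KJ, JF) = 98.00° ✗; |JF| = 19.30 ✓.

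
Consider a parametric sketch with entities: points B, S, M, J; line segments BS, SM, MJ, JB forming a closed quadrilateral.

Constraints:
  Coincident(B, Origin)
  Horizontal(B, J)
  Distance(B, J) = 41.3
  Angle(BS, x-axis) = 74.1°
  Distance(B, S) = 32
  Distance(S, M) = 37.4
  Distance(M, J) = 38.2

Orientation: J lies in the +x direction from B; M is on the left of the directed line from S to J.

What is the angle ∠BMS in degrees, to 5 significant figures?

28.773°

Checks: |SM| = 37.40 ✓; |MJ| = 38.20 ✓.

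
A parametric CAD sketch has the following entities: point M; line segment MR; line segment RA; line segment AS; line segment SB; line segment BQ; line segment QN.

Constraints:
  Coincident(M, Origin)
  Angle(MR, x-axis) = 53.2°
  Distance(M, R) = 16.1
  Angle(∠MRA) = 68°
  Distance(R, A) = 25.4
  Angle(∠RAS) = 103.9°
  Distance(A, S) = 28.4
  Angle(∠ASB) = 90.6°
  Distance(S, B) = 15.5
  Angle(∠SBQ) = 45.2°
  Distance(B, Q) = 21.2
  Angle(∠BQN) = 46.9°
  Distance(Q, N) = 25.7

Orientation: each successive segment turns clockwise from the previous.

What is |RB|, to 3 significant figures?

35.9

M is at the origin; MR runs at 53.2° with length 16.1, so R = (9.64, 12.9). ∠MRA = 68.0° gives RA at -58.8° from the x-axis; with |RA| = 25.4, A = (22.8, -8.83). ∠RAS = 103.9° gives AS at -135° from the x-axis; with |AS| = 28.4, S = (2.76, -29.0). ∠ASB = 90.6° gives SB at 136° from the x-axis; with |SB| = 15.5, B = (-8.34, -18.1). Then |RB| = |B − R| = 35.9.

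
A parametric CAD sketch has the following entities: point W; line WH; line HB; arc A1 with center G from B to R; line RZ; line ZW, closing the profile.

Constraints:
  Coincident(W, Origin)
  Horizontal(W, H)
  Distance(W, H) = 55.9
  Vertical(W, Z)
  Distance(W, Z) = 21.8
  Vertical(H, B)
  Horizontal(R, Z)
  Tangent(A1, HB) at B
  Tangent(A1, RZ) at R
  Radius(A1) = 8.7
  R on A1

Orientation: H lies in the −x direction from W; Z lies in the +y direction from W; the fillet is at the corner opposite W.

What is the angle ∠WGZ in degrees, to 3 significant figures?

26.0°

W is at the origin; W and H share the same y with |WH| = 55.9 and H on the −x side, so H = (-55.9, 0.00). WZ is vertical with |WZ| = 21.8 and Z on the +y side, so Z = (0.00, 21.8). The virtual corner opposite W is at (-55.9, 21.8). Tangency of A1 to HB means the radius GB is perpendicular to HB and the tangent condition forces GR to be normal to RZ, with radius 8.7, so the center G sits 8.7 in from both sides at G = (-47.2, 13.1). Then cos ∠WGZ = GW·GZ / (|GW||GZ|), giving 26.0°.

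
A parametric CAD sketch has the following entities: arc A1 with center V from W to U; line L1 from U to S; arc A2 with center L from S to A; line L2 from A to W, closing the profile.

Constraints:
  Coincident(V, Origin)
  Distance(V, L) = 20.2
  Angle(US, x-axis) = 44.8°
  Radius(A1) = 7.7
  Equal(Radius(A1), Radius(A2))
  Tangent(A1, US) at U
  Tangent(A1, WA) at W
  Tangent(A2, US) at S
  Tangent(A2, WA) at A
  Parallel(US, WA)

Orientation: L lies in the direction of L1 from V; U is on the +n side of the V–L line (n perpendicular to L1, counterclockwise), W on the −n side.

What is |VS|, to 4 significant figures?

21.62

Tangency of A1 to both parallel lines with radius 7.7 puts U and W at V ± 7.7·n: U = (-5.426, 5.464), W = (5.426, -5.464). Equal radii place S and A the same way about L: S = L + 7.7·n = (8.908, 19.70), A = L − 7.7·n = (19.76, 8.770). Then |VS| = |S − V| = 21.62.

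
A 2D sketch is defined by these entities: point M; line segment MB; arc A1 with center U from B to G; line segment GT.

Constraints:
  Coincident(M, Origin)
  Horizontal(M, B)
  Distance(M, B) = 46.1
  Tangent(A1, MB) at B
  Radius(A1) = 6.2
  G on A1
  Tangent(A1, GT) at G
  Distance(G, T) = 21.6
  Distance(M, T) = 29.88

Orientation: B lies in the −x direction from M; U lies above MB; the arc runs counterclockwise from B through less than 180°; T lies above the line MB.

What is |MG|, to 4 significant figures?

42.12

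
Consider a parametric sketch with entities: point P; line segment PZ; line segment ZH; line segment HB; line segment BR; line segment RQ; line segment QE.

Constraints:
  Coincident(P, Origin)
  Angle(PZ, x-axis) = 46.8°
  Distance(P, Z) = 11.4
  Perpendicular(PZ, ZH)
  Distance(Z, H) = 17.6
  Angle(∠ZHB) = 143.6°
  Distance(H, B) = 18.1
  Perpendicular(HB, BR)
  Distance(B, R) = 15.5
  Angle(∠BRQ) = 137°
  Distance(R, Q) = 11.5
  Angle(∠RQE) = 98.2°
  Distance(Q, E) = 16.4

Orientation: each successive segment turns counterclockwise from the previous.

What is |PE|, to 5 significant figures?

6.5775

P is at the origin; PZ runs at 46.8° with length 11.4, so Z = (7.8038, 8.3102). The perpendicularity gives ZH at right angles to PZ, so ZH runs at 136.80°; with |ZH| = 17.6, H = (-5.0260, 20.358). ∠ZHB = 143.6° gives HB at 173.20° from the x-axis; with |HB| = 18.1, B = (-22.999, 22.501). HB is perpendicular to BR, so BR runs at -96.800°; with |BR| = 15.5, R = (-24.834, 7.1104). ∠BRQ = 137.0° gives RQ at -53.800° from the x-axis; with |RQ| = 11.5, Q = (-18.042, -2.1696). ∠RQE = 98.2° gives QE at 28.000° from the x-axis; with |QE| = 16.4, E = (-3.5616, 5.5297). Then |PE| = |E − P| = 6.5775.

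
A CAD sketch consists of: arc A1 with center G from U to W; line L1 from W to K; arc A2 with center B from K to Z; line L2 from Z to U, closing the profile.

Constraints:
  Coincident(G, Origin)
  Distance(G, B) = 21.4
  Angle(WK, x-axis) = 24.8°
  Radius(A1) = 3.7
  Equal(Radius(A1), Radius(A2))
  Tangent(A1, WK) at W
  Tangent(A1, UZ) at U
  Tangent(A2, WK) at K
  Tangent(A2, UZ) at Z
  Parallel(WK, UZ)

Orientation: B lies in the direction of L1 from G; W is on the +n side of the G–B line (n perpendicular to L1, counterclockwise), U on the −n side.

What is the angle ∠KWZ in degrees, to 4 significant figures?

19.08°

The slot axis is L1's direction at 24.8°, so u = (cos 24.8°, sin 24.8°) = (0.9078, 0.4195) and n = (−sin 24.8°, cos 24.8°) = (-0.4195, 0.9078). G is at the origin and B lies 21.4 along u from G, so B = 21.4·u = (19.43, 8.976). Tangency of A1 to both parallel lines with radius 3.7 puts W and U at G ± 3.7·n: W = (-1.552, 3.359), U = (1.552, -3.359). Equal radii place K and Z the same way about B: K = B + 3.7·n = (17.87, 12.34), Z = B − 3.7·n = (20.98, 5.617). Then cos ∠KWZ = WK·WZ / (|WK||WZ|), giving 19.08°.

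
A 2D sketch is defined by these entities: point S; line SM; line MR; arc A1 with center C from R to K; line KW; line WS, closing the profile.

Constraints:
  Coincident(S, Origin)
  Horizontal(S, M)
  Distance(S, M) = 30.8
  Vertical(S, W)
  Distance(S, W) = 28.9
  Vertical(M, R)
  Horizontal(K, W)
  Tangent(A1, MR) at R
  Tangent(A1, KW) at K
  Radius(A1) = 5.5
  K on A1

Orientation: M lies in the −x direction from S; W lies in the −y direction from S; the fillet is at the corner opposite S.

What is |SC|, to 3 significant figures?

34.5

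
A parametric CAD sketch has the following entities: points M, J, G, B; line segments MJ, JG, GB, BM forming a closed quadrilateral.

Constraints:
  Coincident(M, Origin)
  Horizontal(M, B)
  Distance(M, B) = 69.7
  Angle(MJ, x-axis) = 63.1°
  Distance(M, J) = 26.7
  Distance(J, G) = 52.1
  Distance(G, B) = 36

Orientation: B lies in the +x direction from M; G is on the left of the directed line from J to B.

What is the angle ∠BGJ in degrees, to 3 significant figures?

88.1°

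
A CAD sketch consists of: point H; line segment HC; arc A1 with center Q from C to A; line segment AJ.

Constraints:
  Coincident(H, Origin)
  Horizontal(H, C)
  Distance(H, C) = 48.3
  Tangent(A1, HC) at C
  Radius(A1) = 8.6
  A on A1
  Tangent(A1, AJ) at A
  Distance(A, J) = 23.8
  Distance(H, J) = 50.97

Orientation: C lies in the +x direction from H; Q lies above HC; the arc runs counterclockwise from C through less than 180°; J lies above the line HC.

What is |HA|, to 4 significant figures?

56.65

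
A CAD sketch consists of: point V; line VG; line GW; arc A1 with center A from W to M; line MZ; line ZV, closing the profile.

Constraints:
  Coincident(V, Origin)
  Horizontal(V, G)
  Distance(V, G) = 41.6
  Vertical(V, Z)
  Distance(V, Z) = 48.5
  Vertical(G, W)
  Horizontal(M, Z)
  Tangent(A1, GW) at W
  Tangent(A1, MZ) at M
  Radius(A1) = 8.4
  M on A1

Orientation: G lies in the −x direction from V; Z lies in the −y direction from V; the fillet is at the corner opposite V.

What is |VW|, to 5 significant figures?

57.780

V is at the origin; VG is horizontal with |VG| = 41.6 and G on the −x side, so G = (-41.600, 0.0000). VZ is vertical with |VZ| = 48.5 and Z on the −y side, so Z = (0.0000, -48.500). The virtual corner opposite V is at (-41.600, -48.500). A1 meets GW tangentially, so AW is at right angles to GW and A1 meets MZ tangentially, so AM is at right angles to MZ, with radius 8.4, so the center A sits 8.4 in from both sides at A = (-33.200, -40.100). That places the tangent points at W = (-41.600, -40.100) on GW and M = (-33.200, -48.500) on MZ. Then |VW| = |W − V| = 57.780.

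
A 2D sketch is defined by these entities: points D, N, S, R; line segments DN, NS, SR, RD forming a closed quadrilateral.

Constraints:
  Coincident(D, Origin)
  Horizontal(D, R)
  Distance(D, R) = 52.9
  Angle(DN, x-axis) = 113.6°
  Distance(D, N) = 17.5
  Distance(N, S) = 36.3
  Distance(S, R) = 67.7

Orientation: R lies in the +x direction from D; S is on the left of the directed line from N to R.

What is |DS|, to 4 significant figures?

50.07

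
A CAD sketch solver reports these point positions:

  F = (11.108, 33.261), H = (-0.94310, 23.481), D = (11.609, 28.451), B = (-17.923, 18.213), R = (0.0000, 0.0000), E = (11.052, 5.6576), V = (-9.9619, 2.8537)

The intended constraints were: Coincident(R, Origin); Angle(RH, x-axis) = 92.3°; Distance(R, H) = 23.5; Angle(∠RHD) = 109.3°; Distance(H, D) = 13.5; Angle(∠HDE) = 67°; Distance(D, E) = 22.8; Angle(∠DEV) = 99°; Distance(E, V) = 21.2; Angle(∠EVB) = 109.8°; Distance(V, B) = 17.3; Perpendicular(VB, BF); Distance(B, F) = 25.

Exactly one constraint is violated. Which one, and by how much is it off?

Distance(B, F) = 25 — off by 7.70.

R = (0.00, 0.00) ✓; RH at 92.30° ✓; |RH| = 23.50 ✓; ∠RHD = 109.3° ✓; |HD| = 13.50 ✓; ∠HDE = 67.00° ✓; |DE| = 22.80 ✓; ∠DEV = 99.00° ✓; |EV| = 21.20 ✓; ∠EVB = 109.8° ✓; |VB| = 17.30 ✓; ∠(VB, BF) = 90.00° ✓; |BF| = 32.70 ✗.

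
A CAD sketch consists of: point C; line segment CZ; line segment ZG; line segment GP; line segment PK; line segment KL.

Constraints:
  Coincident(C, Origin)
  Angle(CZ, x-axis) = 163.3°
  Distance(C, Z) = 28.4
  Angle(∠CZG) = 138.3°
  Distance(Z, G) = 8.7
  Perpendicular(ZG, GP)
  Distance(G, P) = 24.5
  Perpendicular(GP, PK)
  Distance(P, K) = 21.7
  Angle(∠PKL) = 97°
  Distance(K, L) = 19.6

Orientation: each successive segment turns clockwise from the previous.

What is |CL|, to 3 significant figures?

15.0

C is at the origin; CZ runs at 163.3° with length 28.4, so Z = (-27.2, 8.16). ∠CZG = 138.3° gives ZG at 122° from the x-axis; with |ZG| = 8.7, G = (-31.8, 15.6). ZG ⟂ GP, so GP runs at 31.6°; with |GP| = 24.5, P = (-10.9, 28.4). GP ⟂ PK, so PK runs at -58.4°; with |PK| = 21.7, K = (0.477, 9.93). ∠PKL = 97.0° gives KL at -141° from the x-axis; with |KL| = 19.6, L = (-14.8, -2.30). Then |CL| = |L − C| = 15.0.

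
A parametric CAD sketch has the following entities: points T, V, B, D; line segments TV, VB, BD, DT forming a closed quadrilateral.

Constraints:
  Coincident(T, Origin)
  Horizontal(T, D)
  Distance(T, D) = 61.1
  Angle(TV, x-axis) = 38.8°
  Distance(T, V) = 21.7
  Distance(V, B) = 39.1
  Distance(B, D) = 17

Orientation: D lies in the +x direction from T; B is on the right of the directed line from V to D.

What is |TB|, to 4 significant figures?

48.85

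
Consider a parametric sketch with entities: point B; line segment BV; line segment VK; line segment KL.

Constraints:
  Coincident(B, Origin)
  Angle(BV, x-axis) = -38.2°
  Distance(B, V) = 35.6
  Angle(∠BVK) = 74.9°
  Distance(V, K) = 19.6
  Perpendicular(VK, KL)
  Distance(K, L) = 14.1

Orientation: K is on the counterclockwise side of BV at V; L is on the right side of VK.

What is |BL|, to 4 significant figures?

49.56

B is at the origin; BV runs at -38.2° with length 35.6, so V = 35.6·(cos -38.2°, sin -38.2°) = (27.98, -22.02). ∠BVK = 74.9°, so VK runs at -38.2° + (180° − 74.9°) = 66.90° from the x-axis; with |VK| = 19.6, K = V + 19.6·(cos 66.90°, sin 66.90°) = (35.67, -3.987). VK is perpendicular to KL; with |KL| = 14.1 on the right of VK, L = K + 14.1·(0.9198, -0.3923) = (48.64, -9.519). Then |BL| = |L − B| = 49.56.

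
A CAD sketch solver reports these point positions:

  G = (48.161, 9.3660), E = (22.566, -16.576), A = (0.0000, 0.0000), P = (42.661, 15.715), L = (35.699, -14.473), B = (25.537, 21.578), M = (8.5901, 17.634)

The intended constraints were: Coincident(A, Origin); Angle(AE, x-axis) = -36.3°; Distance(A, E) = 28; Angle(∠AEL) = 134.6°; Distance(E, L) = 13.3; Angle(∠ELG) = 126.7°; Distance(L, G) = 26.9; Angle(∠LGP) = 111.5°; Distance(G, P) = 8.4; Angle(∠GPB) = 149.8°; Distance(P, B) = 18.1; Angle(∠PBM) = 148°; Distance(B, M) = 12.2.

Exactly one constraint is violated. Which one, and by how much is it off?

Distance(B, M) = 12.2 — off by 5.20.

A = (0.00, 0.00) ✓; AE at -36.30° ✓; |AE| = 28.00 ✓; ∠AEL = 134.6° ✓; |EL| = 13.30 ✓; ∠ELG = 126.7° ✓; |LG| = 26.90 ✓; ∠LGP = 111.5° ✓; |GP| = 8.400 ✓; ∠GPB = 149.8° ✓; |PB| = 18.10 ✓; ∠PBM = 148.0° ✓; |BM| = 17.40 ✗.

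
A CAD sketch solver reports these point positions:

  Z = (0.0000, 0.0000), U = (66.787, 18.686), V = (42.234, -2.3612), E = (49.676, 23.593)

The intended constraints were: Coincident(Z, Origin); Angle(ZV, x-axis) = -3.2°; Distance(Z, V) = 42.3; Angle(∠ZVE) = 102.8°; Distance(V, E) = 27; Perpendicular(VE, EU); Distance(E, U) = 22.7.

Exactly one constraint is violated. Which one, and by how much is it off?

Distance(E, U) = 22.7 — off by 4.90.

Z = (0.00, 0.00) ✓; ZV at -3.200° ✓; |ZV| = 42.30 ✓; ∠ZVE = 102.8° ✓; |VE| = 27.00 ✓; ∠(VE, EU) = 90.00° ✓; |EU| = 17.80 ✗.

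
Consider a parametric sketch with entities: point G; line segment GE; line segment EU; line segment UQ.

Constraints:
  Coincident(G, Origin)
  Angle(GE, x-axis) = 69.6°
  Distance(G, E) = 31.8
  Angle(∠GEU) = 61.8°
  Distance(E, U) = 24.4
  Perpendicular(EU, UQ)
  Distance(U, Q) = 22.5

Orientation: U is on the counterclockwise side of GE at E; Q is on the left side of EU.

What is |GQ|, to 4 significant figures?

10.88

G is at the origin; GE runs at 69.6° with length 31.8, so E = 31.8·(cos 69.6°, sin 69.6°) = (11.08, 29.81). ∠GEU = 61.8°, so EU runs at 69.6° + (180° − 61.8°) = 187.8° from the x-axis; with |EU| = 24.4, U = E + 24.4·(cos 187.8°, sin 187.8°) = (-13.09, 26.49). The perpendicularity gives UQ at right angles to EU; with |UQ| = 22.5 on the left of EU, Q = U + 22.5·(0.1357, -0.9907) = (-10.04, 4.202). Then |GQ| = |Q − G| = 10.88.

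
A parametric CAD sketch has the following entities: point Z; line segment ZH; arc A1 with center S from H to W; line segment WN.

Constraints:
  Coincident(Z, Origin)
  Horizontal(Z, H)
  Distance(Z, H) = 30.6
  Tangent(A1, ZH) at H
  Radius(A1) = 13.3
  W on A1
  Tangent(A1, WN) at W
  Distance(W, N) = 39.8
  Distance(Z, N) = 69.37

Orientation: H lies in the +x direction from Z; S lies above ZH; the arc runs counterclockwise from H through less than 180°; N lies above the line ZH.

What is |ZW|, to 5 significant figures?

45.743

Checks: |SW| = 13.30 ✓; ∠(SW, WN) = 90.00° ✓; |WN| = 39.80 ✓; |ZN| = 69.37 ✓.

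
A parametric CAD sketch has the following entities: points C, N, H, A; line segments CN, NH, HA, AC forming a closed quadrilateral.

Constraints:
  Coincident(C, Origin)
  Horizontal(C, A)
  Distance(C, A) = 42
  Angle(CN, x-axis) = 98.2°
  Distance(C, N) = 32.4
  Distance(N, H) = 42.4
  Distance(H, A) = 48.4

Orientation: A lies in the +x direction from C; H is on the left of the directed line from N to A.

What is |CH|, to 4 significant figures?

59.13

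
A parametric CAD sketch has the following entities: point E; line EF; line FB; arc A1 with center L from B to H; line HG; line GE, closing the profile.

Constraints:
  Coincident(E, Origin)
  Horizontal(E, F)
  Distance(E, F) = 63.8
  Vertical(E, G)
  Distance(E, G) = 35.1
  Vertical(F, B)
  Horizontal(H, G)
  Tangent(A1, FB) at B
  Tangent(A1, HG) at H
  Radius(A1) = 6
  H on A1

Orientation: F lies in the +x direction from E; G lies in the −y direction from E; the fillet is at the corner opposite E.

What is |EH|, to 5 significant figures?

67.623

E is at the origin; EF is horizontal with |EF| = 63.8 and F on the +x side, so F = (63.800, 0.0000). E and G share the same x with |EG| = 35.1 and G on the −y side, so G = (0.0000, -35.100). The virtual corner opposite E is at (63.800, -35.100). Since A1 is tangent to FB there, LB ⟂ FB and the tangent condition forces LH to be normal to HG, with radius 6.0, so the center L sits 6.0 in from both sides at L = (57.800, -29.100). That places the tangent points at B = (63.800, -29.100) on FB and H = (57.800, -35.100) on HG. Then |EH| = |H − E| = 67.623.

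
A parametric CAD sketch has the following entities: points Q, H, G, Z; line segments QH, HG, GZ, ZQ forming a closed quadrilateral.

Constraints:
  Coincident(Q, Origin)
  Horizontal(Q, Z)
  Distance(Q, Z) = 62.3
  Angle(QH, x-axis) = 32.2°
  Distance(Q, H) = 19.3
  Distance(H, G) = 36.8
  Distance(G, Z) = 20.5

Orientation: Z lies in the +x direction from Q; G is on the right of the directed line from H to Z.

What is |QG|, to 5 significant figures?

47.189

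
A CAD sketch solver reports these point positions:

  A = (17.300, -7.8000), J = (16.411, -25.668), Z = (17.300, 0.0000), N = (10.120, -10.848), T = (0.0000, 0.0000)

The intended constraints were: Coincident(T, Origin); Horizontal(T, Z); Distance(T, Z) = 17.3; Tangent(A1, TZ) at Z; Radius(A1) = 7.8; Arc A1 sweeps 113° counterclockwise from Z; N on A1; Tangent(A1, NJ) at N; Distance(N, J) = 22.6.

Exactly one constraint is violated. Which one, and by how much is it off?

Distance(N, J) = 22.6 — off by 6.50.

T = (0.00, 0.00) ✓; T.y = 0.00, Z.y = 0.00 ✓; |TZ| = 17.30 ✓; ∠(AZ, ZT) = 90.00° ✓; |AZ| = 7.800 ✓; bearing(A→N) − bearing(A→Z) = 113.0° ✓; |AN| = 7.800 ✓; ∠(AN, NJ) = 90.00° ✓; |NJ| = 16.10 ✗.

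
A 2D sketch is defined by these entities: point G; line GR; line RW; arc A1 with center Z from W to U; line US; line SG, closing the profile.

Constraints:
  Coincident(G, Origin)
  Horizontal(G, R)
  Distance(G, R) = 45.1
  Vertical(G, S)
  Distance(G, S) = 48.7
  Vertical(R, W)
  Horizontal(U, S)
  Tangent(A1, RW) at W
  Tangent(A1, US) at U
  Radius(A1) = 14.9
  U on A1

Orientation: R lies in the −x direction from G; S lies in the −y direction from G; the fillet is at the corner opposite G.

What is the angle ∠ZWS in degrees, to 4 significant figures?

18.28°

The virtual corner opposite G is at (-45.10, -48.70). Tangency of A1 to RW means the radius ZW is perpendicular to RW and tangency of A1 to US means the radius ZU is perpendicular to US, with radius 14.9, so the center Z sits 14.9 in from both sides at Z = (-30.20, -33.80). That places the tangent points at W = (-45.10, -33.80) on RW and U = (-30.20, -48.70) on US. Then cos ∠ZWS = WZ·WS / (|WZ||WS|), giving 18.28°.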